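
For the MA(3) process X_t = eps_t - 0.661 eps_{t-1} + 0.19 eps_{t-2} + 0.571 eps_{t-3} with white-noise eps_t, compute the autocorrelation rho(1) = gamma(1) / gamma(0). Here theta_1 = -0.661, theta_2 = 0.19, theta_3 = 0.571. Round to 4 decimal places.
\rho(1) = -0.3769

For an MA(q) process with theta_0 = 1, the autocovariance is
  gamma(k) = sigma^2 * sum_{i=0..q-k} theta_i * theta_{i+k},
and rho(k) = gamma(k) / gamma(0). Sigma^2 cancels.
  numerator   = (1)*(-0.661) + (-0.661)*(0.19) + (0.19)*(0.571) = -0.6781.
  denominator = (1)^2 + (-0.661)^2 + (0.19)^2 + (0.571)^2 = 1.799062.
  rho(1) = -0.6781 / 1.799062 = -0.3769.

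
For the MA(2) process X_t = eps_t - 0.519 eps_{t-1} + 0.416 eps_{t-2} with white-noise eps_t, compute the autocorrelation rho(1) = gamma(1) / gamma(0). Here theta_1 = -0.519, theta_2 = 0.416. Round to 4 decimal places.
\rho(1) = -0.5095

For an MA(q) process with theta_0 = 1, the autocovariance is
  gamma(k) = sigma^2 * sum_{i=0..q-k} theta_i * theta_{i+k},
and rho(k) = gamma(k) / gamma(0). Sigma^2 cancels.
  numerator   = (1)*(-0.519) + (-0.519)*(0.416) = -0.734904.
  denominator = (1)^2 + (-0.519)^2 + (0.416)^2 = 1.442417.
  rho(1) = -0.734904 / 1.442417 = -0.5095.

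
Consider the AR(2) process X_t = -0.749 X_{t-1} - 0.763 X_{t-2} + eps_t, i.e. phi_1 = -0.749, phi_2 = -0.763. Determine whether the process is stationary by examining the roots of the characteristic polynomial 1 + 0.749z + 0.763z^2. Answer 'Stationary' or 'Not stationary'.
\text{Stationary}

The AR(p) characteristic polynomial is P(z) = 1 + 0.749z + 0.763z^2.
Stationarity requires all roots to lie outside the unit circle, i.e. |z| > 1 for every root.
Set 1 + (0.749) z + (0.763) z^2 = 0, i.e. a z^2 + b z + c = 0 with a = 0.763, b = 0.749, c = 1.
Discriminant D = b^2 - 4ac = (0.749)^2 - 4*(0.763)*1 = 0.561001 - (3.052) = -2.490999.
D < 0, so the roots are the complex-conjugate pair z = (-b +/- i sqrt(-D)) / (2a) = -0.4908 +/- 1.0343i.
For a conjugate pair |z|^2 = z * conj(z) = (product of roots) = c/a = 1/(0.763) = 1.310616, so |z| = sqrt(1.310616) = 1.1448 for both roots.
Moduli of all roots: 1.1448, 1.1448.
All moduli strictly greater than 1? Yes.
Verdict: Stationary.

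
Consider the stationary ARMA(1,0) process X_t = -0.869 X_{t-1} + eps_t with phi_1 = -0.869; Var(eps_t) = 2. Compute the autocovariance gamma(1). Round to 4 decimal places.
\gamma(1) = -7.0985

Multiply the model equation by X_{t-k} and take expectations. With theta_0 = psi_0 = 1 and psi_j the MA(infinity) weights, this gives
  gamma(k) - sum_i phi_i gamma(k-i) = c_k,
  c_k = sigma^2 * sum_{j=k..q} theta_j psi_{j-k}   (c_k = 0 for k > q),
using gamma(-m) = gamma(m).
Pure AR (q = 0): c_0 = sigma^2 = 2, c_k = 0 for k >= 1.
Equations for k = 0 and k = 1 (AR order 1):
  gamma(0) = phi_1 gamma(1) + c_0
  gamma(1) = phi_1 gamma(0) + c_1
Substituting the second into the first: gamma(0) (1 - phi_1^2) = c_0 + phi_1 c_1, so
  gamma(0) = c_0 / (1 - phi_1^2) = 2 / (1 - (-0.869)^2) = 2 / 0.244839 = 8.168633.
  gamma(1) = phi_1 gamma(0) = (-0.869)(8.168633) = -7.098542.
Therefore gamma(1) = -7.0985 (to 4 decimal places).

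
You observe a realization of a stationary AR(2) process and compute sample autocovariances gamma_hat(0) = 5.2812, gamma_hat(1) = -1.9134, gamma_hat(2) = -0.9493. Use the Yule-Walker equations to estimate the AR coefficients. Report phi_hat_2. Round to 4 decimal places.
\hat\phi_{2} = -0.3580

The Yule-Walker equations for an AR(p) process read, in matrix form,
  Gamma_p phi = r_p,   with   (Gamma_p)_{ij} = gamma(|i - j|),
                       (r_p)_i = gamma(i),   i,j = 1..p.
Substitute the sample gammas (Toeplitz matrix and right-hand side of size 2):
  Gamma_p = [[5.2812, -1.9134], [-1.9134, 5.2812]]
  r_p     = [-1.9134, -0.9493]
Written out:
  5.2812 phi_1 - 1.9134 phi_2 = -1.9134
  -1.9134 phi_1 + 5.2812 phi_2 = -0.9493
Solve by Cramer's rule:
  det = gamma(0)^2 - gamma(1)^2 = (5.2812)^2 - (-1.9134)^2 = 27.89107344 - 3.66109956 = 24.22997388
  phi_hat_1 = [gamma(1) gamma(0) - gamma(1) gamma(2)] / det = [(-1.9134)(5.2812) - (-1.9134)(-0.9493)] / 24.22997388 = -11.9214387 / 24.22997388 = -0.492
  phi_hat_2 = [gamma(0) gamma(2) - gamma(1)^2] / det = [(5.2812)(-0.9493) - (-1.9134)^2] / 24.22997388 = -8.67454272 / 24.22997388 = -0.358
So phi_hat = [-0.4920, -0.3580].
Therefore phi_hat_2 = -0.3580.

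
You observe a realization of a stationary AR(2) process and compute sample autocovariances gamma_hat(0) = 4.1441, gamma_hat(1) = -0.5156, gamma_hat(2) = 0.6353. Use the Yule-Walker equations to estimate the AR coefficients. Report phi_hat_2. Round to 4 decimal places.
\hat\phi_{2} = 0.1400

The Yule-Walker equations for an AR(p) process read, in matrix form,
  Gamma_p phi = r_p,   with   (Gamma_p)_{ij} = gamma(|i - j|),
                       (r_p)_i = gamma(i),   i,j = 1..p.
Substitute the sample gammas (Toeplitz matrix and right-hand side of size 2):
  Gamma_p = [[4.1441, -0.5156], [-0.5156, 4.1441]]
  r_p     = [-0.5156, 0.6353]
Written out:
  4.1441 phi_1 - 0.5156 phi_2 = -0.5156
  -0.5156 phi_1 + 4.1441 phi_2 = 0.6353
Solve by Cramer's rule:
  det = gamma(0)^2 - gamma(1)^2 = (4.1441)^2 - (-0.5156)^2 = 17.17356481 - 0.26584336 = 16.90772145
  phi_hat_1 = [gamma(1) gamma(0) - gamma(1) gamma(2)] / det = [(-0.5156)(4.1441) - (-0.5156)(0.6353)] / 16.90772145 = -1.80913728 / 16.90772145 = -0.107
  phi_hat_2 = [gamma(0) gamma(2) - gamma(1)^2] / det = [(4.1441)(0.6353) - (-0.5156)^2] / 16.90772145 = 2.36690337 / 16.90772145 = 0.14
So phi_hat = [-0.1070, 0.1400].
Therefore phi_hat_2 = 0.1400.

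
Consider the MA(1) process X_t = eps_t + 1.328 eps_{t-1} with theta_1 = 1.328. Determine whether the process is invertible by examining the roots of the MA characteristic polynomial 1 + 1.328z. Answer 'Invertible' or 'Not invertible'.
\text{Not invertible}

The MA(q) characteristic polynomial is P(z) = 1 + 1.328z.
Invertibility requires all roots to lie outside the unit circle, i.e. |z| > 1 for every root.
This is linear in z: 1 + (1.328) z = 0  =>  z = -1/(1.328) = -0.753012,  |z| = 0.753012.
Moduli of all roots: 0.7530.
All moduli strictly greater than 1? No.
Verdict: Not invertible.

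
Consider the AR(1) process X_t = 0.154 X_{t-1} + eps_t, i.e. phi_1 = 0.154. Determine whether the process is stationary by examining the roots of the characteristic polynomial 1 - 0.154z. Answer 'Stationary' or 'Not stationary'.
\text{Stationary}

The AR(p) characteristic polynomial is P(z) = 1 - 0.154z.
Stationarity requires all roots to lie outside the unit circle, i.e. |z| > 1 for every root.
This is linear in z: 1 + (-0.154) z = 0  =>  z = -1/(-0.154) = 6.493506,  |z| = 6.493506.
Moduli of all roots: 6.4935.
All moduli strictly greater than 1? Yes.
Verdict: Stationary.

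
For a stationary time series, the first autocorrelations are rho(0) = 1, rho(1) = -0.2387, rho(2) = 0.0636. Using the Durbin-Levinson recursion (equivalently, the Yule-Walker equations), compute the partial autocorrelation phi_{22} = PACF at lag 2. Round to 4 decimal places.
\phi_{22} = 0.0070

The PACF at lag k is phi_{kk}, the last component of the solution
to the Yule-Walker system G_k phi = r_k where
  (G_k)_{ij} = rho(|i - j|), (r_k)_i = rho(i), i,j = 1..k.
Equivalently, Durbin-Levinson gives phi_{kk} iteratively:
  phi_{11} = rho(1)
  phi_{kk} = [rho(k) - sum_{j=1..k-1} phi_{k-1,j} rho(k-j)]
            / [1 - sum_{j=1..k-1} phi_{k-1,j} rho(j)],
  phi_{k,j} = phi_{k-1,j} - phi_{kk} phi_{k-1,k-j},  j = 1..k-1.
Step k = 1:
  phi_11 = rho(1) = -0.2387.
Step k = 2:
  phi_22 = [rho(2) - phi_11 rho(1)] / [1 - phi_11 rho(1)] = [0.0636 - (-0.2387)(-0.2387)] / [1 - (-0.2387)(-0.2387)]
         = 0.00662231 / 0.94302231 = 0.007.
Therefore phi_{22} = 0.0070.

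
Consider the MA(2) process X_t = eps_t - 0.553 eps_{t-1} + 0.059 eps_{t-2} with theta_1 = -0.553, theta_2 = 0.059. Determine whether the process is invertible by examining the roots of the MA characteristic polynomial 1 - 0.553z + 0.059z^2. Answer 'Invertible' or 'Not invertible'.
\text{Invertible}

The MA(q) characteristic polynomial is P(z) = 1 - 0.553z + 0.059z^2.
Invertibility requires all roots to lie outside the unit circle, i.e. |z| > 1 for every root.
Set 1 + (-0.553) z + (0.059) z^2 = 0, i.e. a z^2 + b z + c = 0 with a = 0.059, b = -0.553, c = 1.
Discriminant D = b^2 - 4ac = (-0.553)^2 - 4*(0.059)*1 = 0.305809 - (0.236) = 0.069809.
D >= 0, so the roots are real: z = (-b +/- sqrt(D)) / (2a) = (0.553 +/- 0.264214) / (0.118).
  z_1 = (0.553 + 0.264214) / (0.118) = 6.9255,   |z_1| = 6.9255.
  z_2 = (0.553 - 0.264214) / (0.118) = 2.4473,   |z_2| = 2.4473.
Moduli of all roots: 6.9255, 2.4473.
All moduli strictly greater than 1? Yes.
Verdict: Invertible.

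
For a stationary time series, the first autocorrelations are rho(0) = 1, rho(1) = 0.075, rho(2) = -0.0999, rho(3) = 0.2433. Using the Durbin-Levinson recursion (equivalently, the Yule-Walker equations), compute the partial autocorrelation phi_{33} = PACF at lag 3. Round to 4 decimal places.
\phi_{33} = 0.2640

The PACF at lag k is phi_{kk}, the last component of the solution
to the Yule-Walker system G_k phi = r_k where
  (G_k)_{ij} = rho(|i - j|), (r_k)_i = rho(i), i,j = 1..k.
Equivalently, Durbin-Levinson gives phi_{kk} iteratively:
  phi_{11} = rho(1)
  phi_{kk} = [rho(k) - sum_{j=1..k-1} phi_{k-1,j} rho(k-j)]
            / [1 - sum_{j=1..k-1} phi_{k-1,j} rho(j)],
  phi_{k,j} = phi_{k-1,j} - phi_{kk} phi_{k-1,k-j},  j = 1..k-1.
Step k = 1:
  phi_11 = rho(1) = 0.075.
Step k = 2:
  phi_22 = [rho(2) - phi_11 rho(1)] / [1 - phi_11 rho(1)] = [-0.0999 - (0.075)(0.075)] / [1 - (0.075)(0.075)]
         = -0.105525 / 0.994375 = -0.106122.
  Update: phi_21 = phi_11 - phi_22 phi_11 = 0.075 - (-0.106122)(0.075) = 0.082959.
Step k = 3:
  phi_33 = [rho(3) - phi_21 rho(2) - phi_22 rho(1)] / [1 - phi_21 rho(1) - phi_22 rho(2)]
    numerator   = 0.2433 - (0.082959)(-0.0999) - (-0.106122)(0.075) = 0.25954676
    denominator = 1 - (0.082959)(0.075) - (-0.106122)(-0.0999) = 0.98317648
  phi_33 = 0.25954676 / 0.98317648 = 0.264.
Therefore phi_{33} = 0.2640.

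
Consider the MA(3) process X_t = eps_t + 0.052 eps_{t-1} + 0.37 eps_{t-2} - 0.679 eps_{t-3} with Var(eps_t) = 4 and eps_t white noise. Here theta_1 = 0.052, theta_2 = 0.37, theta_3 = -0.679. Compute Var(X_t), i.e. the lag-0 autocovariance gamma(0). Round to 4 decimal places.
\gamma(0) = 6.4026

For an MA(q) process X_t = eps_t + sum_i theta_i eps_{t-i} with
Var(eps_t) = sigma^2, the variance is
  gamma(0) = sigma^2 * (1 + sum_i theta_i^2).
  sum_i theta_i^2 = (0.052)^2 + (0.37)^2 + (-0.679)^2 = 0.002704 + 0.1369 + 0.461041 = 0.600645.
  gamma(0) = 4 * (1 + 0.600645) = 4 * 1.600645 = 6.40258, which rounds to 6.4026.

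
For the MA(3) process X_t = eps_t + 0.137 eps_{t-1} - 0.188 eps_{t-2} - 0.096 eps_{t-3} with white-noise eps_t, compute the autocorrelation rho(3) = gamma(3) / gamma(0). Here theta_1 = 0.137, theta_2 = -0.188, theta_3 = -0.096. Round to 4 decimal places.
\rho(3) = -0.0903

For an MA(q) process with theta_0 = 1, the autocovariance is
  gamma(k) = sigma^2 * sum_{i=0..q-k} theta_i * theta_{i+k},
and rho(k) = gamma(k) / gamma(0). Sigma^2 cancels.
  numerator   = (1)*(-0.096) = -0.096.
  denominator = (1)^2 + (0.137)^2 + (-0.188)^2 + (-0.096)^2 = 1.063329.
  rho(3) = -0.096 / 1.063329 = -0.0903.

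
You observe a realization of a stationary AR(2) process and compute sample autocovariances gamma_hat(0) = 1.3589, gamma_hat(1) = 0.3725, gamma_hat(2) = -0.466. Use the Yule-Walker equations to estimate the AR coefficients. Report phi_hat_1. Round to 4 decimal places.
\hat\phi_{1} = 0.3980

The Yule-Walker equations for an AR(p) process read, in matrix form,
  Gamma_p phi = r_p,   with   (Gamma_p)_{ij} = gamma(|i - j|),
                       (r_p)_i = gamma(i),   i,j = 1..p.
Substitute the sample gammas (Toeplitz matrix and right-hand side of size 2):
  Gamma_p = [[1.3589, 0.3725], [0.3725, 1.3589]]
  r_p     = [0.3725, -0.466]
Written out:
  1.3589 phi_1 + 0.3725 phi_2 = 0.3725
  0.3725 phi_1 + 1.3589 phi_2 = -0.466
Solve by Cramer's rule:
  det = gamma(0)^2 - gamma(1)^2 = (1.3589)^2 - (0.3725)^2 = 1.84660921 - 0.13875625 = 1.70785296
  phi_hat_1 = [gamma(1) gamma(0) - gamma(1) gamma(2)] / det = [(0.3725)(1.3589) - (0.3725)(-0.466)] / 1.70785296 = 0.67977525 / 1.70785296 = 0.398
  phi_hat_2 = [gamma(0) gamma(2) - gamma(1)^2] / det = [(1.3589)(-0.466) - (0.3725)^2] / 1.70785296 = -0.77200365 / 1.70785296 = -0.452
So phi_hat = [0.3980, -0.4520].
Therefore phi_hat_1 = 0.3980.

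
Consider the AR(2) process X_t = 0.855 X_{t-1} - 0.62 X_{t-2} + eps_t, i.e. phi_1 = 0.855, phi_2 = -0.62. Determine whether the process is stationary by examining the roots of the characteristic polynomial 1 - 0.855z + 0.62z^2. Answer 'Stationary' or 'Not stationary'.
\text{Stationary}

The AR(p) characteristic polynomial is P(z) = 1 - 0.855z + 0.62z^2.
Stationarity requires all roots to lie outside the unit circle, i.e. |z| > 1 for every root.
Set 1 + (-0.855) z + (0.62) z^2 = 0, i.e. a z^2 + b z + c = 0 with a = 0.62, b = -0.855, c = 1.
Discriminant D = b^2 - 4ac = (-0.855)^2 - 4*(0.62)*1 = 0.731025 - (2.48) = -1.748975.
D < 0, so the roots are the complex-conjugate pair z = (-b +/- i sqrt(-D)) / (2a) = 0.6895 +/- 1.0665i.
For a conjugate pair |z|^2 = z * conj(z) = (product of roots) = c/a = 1/(0.62) = 1.612903, so |z| = sqrt(1.612903) = 1.27 for both roots.
Moduli of all roots: 1.2700, 1.2700.
All moduli strictly greater than 1? Yes.
Verdict: Stationary.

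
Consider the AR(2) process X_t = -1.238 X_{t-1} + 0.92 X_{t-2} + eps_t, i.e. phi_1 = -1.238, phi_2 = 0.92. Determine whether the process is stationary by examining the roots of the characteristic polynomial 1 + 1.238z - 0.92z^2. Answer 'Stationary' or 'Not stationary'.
\text{Not stationary}

The AR(p) characteristic polynomial is P(z) = 1 + 1.238z - 0.92z^2.
Stationarity requires all roots to lie outside the unit circle, i.e. |z| > 1 for every root.
Set 1 + (1.238) z + (-0.92) z^2 = 0, i.e. a z^2 + b z + c = 0 with a = -0.92, b = 1.238, c = 1.
Discriminant D = b^2 - 4ac = (1.238)^2 - 4*(-0.92)*1 = 1.532644 - (-3.68) = 5.212644.
D >= 0, so the roots are real: z = (-b +/- sqrt(D)) / (2a) = (-1.238 +/- 2.283122) / (-1.84).
  z_1 = (-1.238 + 2.283122) / (-1.84) = -0.568,   |z_1| = 0.568.
  z_2 = (-1.238 - 2.283122) / (-1.84) = 1.9137,   |z_2| = 1.9137.
Moduli of all roots: 0.5680, 1.9137.
All moduli strictly greater than 1? No.
Verdict: Not stationary.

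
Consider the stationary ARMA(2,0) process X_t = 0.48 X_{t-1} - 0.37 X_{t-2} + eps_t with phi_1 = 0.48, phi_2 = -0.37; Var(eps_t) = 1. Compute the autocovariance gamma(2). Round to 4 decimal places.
\gamma(2) = -0.2666

Multiply the model equation by X_{t-k} and take expectations. With theta_0 = psi_0 = 1 and psi_j the MA(infinity) weights, this gives
  gamma(k) - sum_i phi_i gamma(k-i) = c_k,
  c_k = sigma^2 * sum_{j=k..q} theta_j psi_{j-k}   (c_k = 0 for k > q),
using gamma(-m) = gamma(m).
Pure AR (q = 0): c_0 = sigma^2 = 1, c_k = 0 for k >= 1.
Equations for k = 0, 1, 2 (AR order 2, c_2 = 0):
  (E0) gamma(0) = phi_1 gamma(1) + phi_2 gamma(2) + c_0
  (E1) gamma(1) = phi_1 gamma(0) + phi_2 gamma(1) + c_1
  (E2) gamma(2) = phi_1 gamma(1) + phi_2 gamma(0)
From (E1): gamma(1) = A gamma(0) + B with
  A = phi_1 / (1 - phi_2) = 0.48 / 1.37 = 0.350365,   B = c_1 / (1 - phi_2) = 0 / 1.37 = 0.
Insert (E2) into (E0): gamma(0) (1 - phi_2^2) = phi_1 (1 + phi_2) gamma(1) + c_0.
  phi_1 (1 + phi_2) = (0.48)(0.63) = 0.3024,   1 - phi_2^2 = 0.8631.
Replace gamma(1) by A gamma(0) + B and collect gamma(0):
  gamma(0) [0.8631 - (0.3024)(0.350365)] = c_0 = 1
  gamma(0) * 0.75715 = 1
  gamma(0) = 1 / 0.75715 = 1.320743.
  gamma(1) = A gamma(0) = (0.350365)(1.320743) = 0.462742.
  gamma(2) = phi_1 gamma(1) + phi_2 gamma(0) = (0.48)(0.462742) + (-0.37)(1.320743) = -0.266559.
Therefore gamma(2) = -0.2666 (to 4 decimal places).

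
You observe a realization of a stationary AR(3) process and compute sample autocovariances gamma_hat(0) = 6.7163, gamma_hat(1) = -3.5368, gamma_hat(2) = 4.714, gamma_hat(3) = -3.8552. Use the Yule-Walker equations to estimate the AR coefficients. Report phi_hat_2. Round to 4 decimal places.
\hat\phi_{2} = 0.5360

The Yule-Walker equations for an AR(p) process read, in matrix form,
  Gamma_p phi = r_p,   with   (Gamma_p)_{ij} = gamma(|i - j|),
                       (r_p)_i = gamma(i),   i,j = 1..p.
Substitute the sample gammas (Toeplitz matrix and right-hand side of size 3):
  Gamma_p = [[6.7163, -3.5368, 4.714], [-3.5368, 6.7163, -3.5368], [4.714, -3.5368, 6.7163]]
  r_p     = [-3.5368, 4.714, -3.8552]
Written out (R1..R3):
  (R1) 6.7163 phi_1 - 3.5368 phi_2 + 4.714 phi_3 = -3.5368
  (R2) -3.5368 phi_1 + 6.7163 phi_2 - 3.5368 phi_3 = 4.714
  (R3) 4.714 phi_1 - 3.5368 phi_2 + 6.7163 phi_3 = -3.8552
Gaussian elimination:
  R2 <- R2 - (-3.5368/6.7163) R1 = R2 - (-0.526599) R1:  4.853823 phi_2 - 1.05441 phi_3 = 2.851523
  R3 <- R3 - (4.714/6.7163) R1 = R3 - (0.701875) R1:  -1.05441 phi_2 + 3.407663 phi_3 = -1.37281
  R3 <- R3 - (-1.05441/4.853823) R2 = R3 - (-0.217233) R2:  3.178611 phi_3 = -0.753365
Back-substitution:
  phi_hat_3 = -0.753365 / 3.178611 = -0.237011
  phi_hat_2 = (2.851523 - (-1.05441)(-0.237011)) / 4.853823 = 0.535993
  phi_hat_1 = (-3.5368 - (-3.5368)(0.535993) - (4.714)(-0.237011)) / 6.7163 = -0.077994
So phi_hat = [-0.0780, 0.5360, -0.2370].
Therefore phi_hat_2 = 0.5360.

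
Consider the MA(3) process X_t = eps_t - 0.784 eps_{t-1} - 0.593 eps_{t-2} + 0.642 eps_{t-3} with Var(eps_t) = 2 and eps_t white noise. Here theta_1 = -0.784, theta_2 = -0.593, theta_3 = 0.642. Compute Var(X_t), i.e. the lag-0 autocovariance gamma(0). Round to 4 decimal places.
\gamma(0) = 4.7569

For an MA(q) process X_t = eps_t + sum_i theta_i eps_{t-i} with
Var(eps_t) = sigma^2, the variance is
  gamma(0) = sigma^2 * (1 + sum_i theta_i^2).
  sum_i theta_i^2 = (-0.784)^2 + (-0.593)^2 + (0.642)^2 = 0.614656 + 0.351649 + 0.412164 = 1.378469.
  gamma(0) = 2 * (1 + 1.378469) = 2 * 2.378469 = 4.756938, which rounds to 4.7569.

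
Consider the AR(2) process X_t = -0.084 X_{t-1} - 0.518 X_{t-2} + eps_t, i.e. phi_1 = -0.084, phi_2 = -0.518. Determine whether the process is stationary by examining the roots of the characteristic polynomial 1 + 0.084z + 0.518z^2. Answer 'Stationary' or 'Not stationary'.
\text{Stationary}

The AR(p) characteristic polynomial is P(z) = 1 + 0.084z + 0.518z^2.
Stationarity requires all roots to lie outside the unit circle, i.e. |z| > 1 for every root.
Set 1 + (0.084) z + (0.518) z^2 = 0, i.e. a z^2 + b z + c = 0 with a = 0.518, b = 0.084, c = 1.
Discriminant D = b^2 - 4ac = (0.084)^2 - 4*(0.518)*1 = 0.007056 - (2.072) = -2.064944.
D < 0, so the roots are the complex-conjugate pair z = (-b +/- i sqrt(-D)) / (2a) = -0.0811 +/- 1.3871i.
For a conjugate pair |z|^2 = z * conj(z) = (product of roots) = c/a = 1/(0.518) = 1.930502, so |z| = sqrt(1.930502) = 1.3894 for both roots.
Moduli of all roots: 1.3894, 1.3894.
All moduli strictly greater than 1? Yes.
Verdict: Stationary.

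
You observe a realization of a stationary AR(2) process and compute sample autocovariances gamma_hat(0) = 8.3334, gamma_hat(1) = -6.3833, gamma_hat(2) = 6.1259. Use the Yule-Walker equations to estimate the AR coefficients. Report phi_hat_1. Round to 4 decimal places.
\hat\phi_{1} = -0.4910

The Yule-Walker equations for an AR(p) process read, in matrix form,
  Gamma_p phi = r_p,   with   (Gamma_p)_{ij} = gamma(|i - j|),
                       (r_p)_i = gamma(i),   i,j = 1..p.
Substitute the sample gammas (Toeplitz matrix and right-hand side of size 2):
  Gamma_p = [[8.3334, -6.3833], [-6.3833, 8.3334]]
  r_p     = [-6.3833, 6.1259]
Written out:
  8.3334 phi_1 - 6.3833 phi_2 = -6.3833
  -6.3833 phi_1 + 8.3334 phi_2 = 6.1259
Solve by Cramer's rule:
  det = gamma(0)^2 - gamma(1)^2 = (8.3334)^2 - (-6.3833)^2 = 69.44555556 - 40.74651889 = 28.69903667
  phi_hat_1 = [gamma(1) gamma(0) - gamma(1) gamma(2)] / det = [(-6.3833)(8.3334) - (-6.3833)(6.1259)] / 28.69903667 = -14.09113475 / 28.69903667 = -0.491
  phi_hat_2 = [gamma(0) gamma(2) - gamma(1)^2] / det = [(8.3334)(6.1259) - (-6.3833)^2] / 28.69903667 = 10.30305617 / 28.69903667 = 0.359
So phi_hat = [-0.4910, 0.3590].
Therefore phi_hat_1 = -0.4910.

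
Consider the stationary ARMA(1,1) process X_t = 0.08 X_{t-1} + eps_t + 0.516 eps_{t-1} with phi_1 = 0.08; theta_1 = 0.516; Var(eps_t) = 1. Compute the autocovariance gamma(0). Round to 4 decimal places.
\gamma(0) = 1.3575

Multiply the model equation by X_{t-k} and take expectations. With theta_0 = psi_0 = 1 and psi_j the MA(infinity) weights, this gives
  gamma(k) - sum_i phi_i gamma(k-i) = c_k,
  c_k = sigma^2 * sum_{j=k..q} theta_j psi_{j-k}   (c_k = 0 for k > q),
using gamma(-m) = gamma(m).
psi-weights needed (psi_j = theta_j + sum_i phi_i psi_{j-i}):
  psi_1 = theta_1 + phi_1 = 0.516 + (0.08) = 0.596
Right-hand sides:
  c_0 = sigma^2 (1 + theta_1 psi_1) = 1 * (1 + (0.516)(0.596)) = 1 * 1.307536 = 1.307536
  c_1 = sigma^2 theta_1 = 1 * (0.516) = 0.516
  c_2 = 0
Equations for k = 0 and k = 1 (AR order 1):
  gamma(0) = phi_1 gamma(1) + c_0
  gamma(1) = phi_1 gamma(0) + c_1
Substituting the second into the first: gamma(0) (1 - phi_1^2) = c_0 + phi_1 c_1, so
  gamma(0) = (c_0 + phi_1 c_1) / (1 - phi_1^2) = (1.307536 + (0.08)(0.516)) / (1 - (0.08)^2) = 1.348816 / 0.9936 = 1.357504.
Therefore gamma(0) = 1.3575 (to 4 decimal places).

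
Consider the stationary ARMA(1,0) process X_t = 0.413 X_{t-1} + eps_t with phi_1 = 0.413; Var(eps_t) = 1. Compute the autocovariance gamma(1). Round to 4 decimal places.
\gamma(1) = 0.4979

Multiply the model equation by X_{t-k} and take expectations. With theta_0 = psi_0 = 1 and psi_j the MA(infinity) weights, this gives
  gamma(k) - sum_i phi_i gamma(k-i) = c_k,
  c_k = sigma^2 * sum_{j=k..q} theta_j psi_{j-k}   (c_k = 0 for k > q),
using gamma(-m) = gamma(m).
Pure AR (q = 0): c_0 = sigma^2 = 1, c_k = 0 for k >= 1.
Equations for k = 0 and k = 1 (AR order 1):
  gamma(0) = phi_1 gamma(1) + c_0
  gamma(1) = phi_1 gamma(0) + c_1
Substituting the second into the first: gamma(0) (1 - phi_1^2) = c_0 + phi_1 c_1, so
  gamma(0) = c_0 / (1 - phi_1^2) = 1 / (1 - (0.413)^2) = 1 / 0.829431 = 1.205646.
  gamma(1) = phi_1 gamma(0) = (0.413)(1.205646) = 0.497932.
Therefore gamma(1) = 0.4979 (to 4 decimal places).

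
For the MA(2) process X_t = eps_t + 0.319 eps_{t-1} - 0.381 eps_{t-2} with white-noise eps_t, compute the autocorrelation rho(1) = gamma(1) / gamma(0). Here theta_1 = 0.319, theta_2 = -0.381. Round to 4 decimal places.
\rho(1) = 0.1584

For an MA(q) process with theta_0 = 1, the autocovariance is
  gamma(k) = sigma^2 * sum_{i=0..q-k} theta_i * theta_{i+k},
and rho(k) = gamma(k) / gamma(0). Sigma^2 cancels.
  numerator   = (1)*(0.319) + (0.319)*(-0.381) = 0.197461.
  denominator = (1)^2 + (0.319)^2 + (-0.381)^2 = 1.246922.
  rho(1) = 0.197461 / 1.246922 = 0.1584.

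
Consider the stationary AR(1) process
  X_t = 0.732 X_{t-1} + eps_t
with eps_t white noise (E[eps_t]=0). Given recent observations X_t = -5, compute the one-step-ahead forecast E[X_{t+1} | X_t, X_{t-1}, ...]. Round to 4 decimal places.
E[X_{t+1} \mid \mathcal F_t] = -3.6600

For an AR(p) model X_t = c + sum_i phi_i X_{t-i} + eps_t, the
one-step-ahead conditional mean is
  E[X_{t+1} | X_t, ...] = c + sum_i phi_i X_{t+1-i}.
Substitute known values:
  E[X_{t+1} | ...] = (0.732) * (-5)
                   = -3.6600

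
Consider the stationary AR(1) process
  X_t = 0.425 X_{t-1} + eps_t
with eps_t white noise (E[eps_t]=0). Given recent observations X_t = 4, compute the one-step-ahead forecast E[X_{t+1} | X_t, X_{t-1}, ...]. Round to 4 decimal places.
E[X_{t+1} \mid \mathcal F_t] = 1.7000

For an AR(p) model X_t = c + sum_i phi_i X_{t-i} + eps_t, the
one-step-ahead conditional mean is
  E[X_{t+1} | X_t, ...] = c + sum_i phi_i X_{t+1-i}.
Substitute known values:
  E[X_{t+1} | ...] = (0.425) * (4)
                   = 1.7000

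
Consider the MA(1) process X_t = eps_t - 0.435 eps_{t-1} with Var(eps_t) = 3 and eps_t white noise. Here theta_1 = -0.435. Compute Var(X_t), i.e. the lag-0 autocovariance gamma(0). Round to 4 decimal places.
\gamma(0) = 3.5677

For an MA(q) process X_t = eps_t + sum_i theta_i eps_{t-i} with
Var(eps_t) = sigma^2, the variance is
  gamma(0) = sigma^2 * (1 + sum_i theta_i^2).
  sum_i theta_i^2 = (-0.435)^2 = 0.189225.
  gamma(0) = 3 * (1 + 0.189225) = 3 * 1.189225 = 3.567675, which rounds to 3.5677.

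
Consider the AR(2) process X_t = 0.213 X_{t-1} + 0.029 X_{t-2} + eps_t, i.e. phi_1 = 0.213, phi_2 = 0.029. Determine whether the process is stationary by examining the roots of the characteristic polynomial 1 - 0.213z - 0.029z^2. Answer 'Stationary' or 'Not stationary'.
\text{Stationary}

The AR(p) characteristic polynomial is P(z) = 1 - 0.213z - 0.029z^2.
Stationarity requires all roots to lie outside the unit circle, i.e. |z| > 1 for every root.
Set 1 + (-0.213) z + (-0.029) z^2 = 0, i.e. a z^2 + b z + c = 0 with a = -0.029, b = -0.213, c = 1.
Discriminant D = b^2 - 4ac = (-0.213)^2 - 4*(-0.029)*1 = 0.045369 - (-0.116) = 0.161369.
D >= 0, so the roots are real: z = (-b +/- sqrt(D)) / (2a) = (0.213 +/- 0.401708) / (-0.058).
  z_1 = (0.213 + 0.401708) / (-0.058) = -10.5984,   |z_1| = 10.5984.
  z_2 = (0.213 - 0.401708) / (-0.058) = 3.2536,   |z_2| = 3.2536.
Moduli of all roots: 10.5984, 3.2536.
All moduli strictly greater than 1? Yes.
Verdict: Stationary.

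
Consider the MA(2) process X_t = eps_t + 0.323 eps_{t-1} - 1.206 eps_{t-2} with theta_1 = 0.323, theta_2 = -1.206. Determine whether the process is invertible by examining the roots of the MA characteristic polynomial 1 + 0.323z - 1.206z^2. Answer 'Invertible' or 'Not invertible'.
\text{Not invertible}

The MA(q) characteristic polynomial is P(z) = 1 + 0.323z - 1.206z^2.
Invertibility requires all roots to lie outside the unit circle, i.e. |z| > 1 for every root.
Set 1 + (0.323) z + (-1.206) z^2 = 0, i.e. a z^2 + b z + c = 0 with a = -1.206, b = 0.323, c = 1.
Discriminant D = b^2 - 4ac = (0.323)^2 - 4*(-1.206)*1 = 0.104329 - (-4.824) = 4.928329.
D >= 0, so the roots are real: z = (-b +/- sqrt(D)) / (2a) = (-0.323 +/- 2.219984) / (-2.412).
  z_1 = (-0.323 + 2.219984) / (-2.412) = -0.7865,   |z_1| = 0.7865.
  z_2 = (-0.323 - 2.219984) / (-2.412) = 1.0543,   |z_2| = 1.0543.
Moduli of all roots: 0.7865, 1.0543.
All moduli strictly greater than 1? No.
Verdict: Not invertible.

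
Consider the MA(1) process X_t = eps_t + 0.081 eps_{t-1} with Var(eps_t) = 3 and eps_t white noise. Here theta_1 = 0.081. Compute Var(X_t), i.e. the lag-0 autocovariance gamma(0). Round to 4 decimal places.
\gamma(0) = 3.0197

For an MA(q) process X_t = eps_t + sum_i theta_i eps_{t-i} with
Var(eps_t) = sigma^2, the variance is
  gamma(0) = sigma^2 * (1 + sum_i theta_i^2).
  sum_i theta_i^2 = (0.081)^2 = 0.006561.
  gamma(0) = 3 * (1 + 0.006561) = 3 * 1.006561 = 3.019683, which rounds to 3.0197.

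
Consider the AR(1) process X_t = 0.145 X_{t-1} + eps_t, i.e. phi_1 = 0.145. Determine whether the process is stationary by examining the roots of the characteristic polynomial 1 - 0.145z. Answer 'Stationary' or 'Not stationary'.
\text{Stationary}

The AR(p) characteristic polynomial is P(z) = 1 - 0.145z.
Stationarity requires all roots to lie outside the unit circle, i.e. |z| > 1 for every root.
This is linear in z: 1 + (-0.145) z = 0  =>  z = -1/(-0.145) = 6.896552,  |z| = 6.896552.
Moduli of all roots: 6.8966.
All moduli strictly greater than 1? Yes.
Verdict: Stationary.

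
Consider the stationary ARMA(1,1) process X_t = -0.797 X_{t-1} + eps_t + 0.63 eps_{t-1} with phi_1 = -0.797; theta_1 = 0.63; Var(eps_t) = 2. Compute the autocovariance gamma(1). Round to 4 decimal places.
\gamma(1) = -0.4559

Multiply the model equation by X_{t-k} and take expectations. With theta_0 = psi_0 = 1 and psi_j the MA(infinity) weights, this gives
  gamma(k) - sum_i phi_i gamma(k-i) = c_k,
  c_k = sigma^2 * sum_{j=k..q} theta_j psi_{j-k}   (c_k = 0 for k > q),
using gamma(-m) = gamma(m).
psi-weights needed (psi_j = theta_j + sum_i phi_i psi_{j-i}):
  psi_1 = theta_1 + phi_1 = 0.63 + (-0.797) = -0.167
Right-hand sides:
  c_0 = sigma^2 (1 + theta_1 psi_1) = 2 * (1 + (0.63)(-0.167)) = 2 * 0.89479 = 1.78958
  c_1 = sigma^2 theta_1 = 2 * (0.63) = 1.26
  c_2 = 0
Equations for k = 0 and k = 1 (AR order 1):
  gamma(0) = phi_1 gamma(1) + c_0
  gamma(1) = phi_1 gamma(0) + c_1
Substituting the second into the first: gamma(0) (1 - phi_1^2) = c_0 + phi_1 c_1, so
  gamma(0) = (c_0 + phi_1 c_1) / (1 - phi_1^2) = (1.78958 + (-0.797)(1.26)) / (1 - (-0.797)^2) = 0.78536 / 0.364791 = 2.152904.
  gamma(1) = phi_1 gamma(0) + c_1 = (-0.797)(2.152904) + (1.26) = -0.455864.
Therefore gamma(1) = -0.4559 (to 4 decimal places).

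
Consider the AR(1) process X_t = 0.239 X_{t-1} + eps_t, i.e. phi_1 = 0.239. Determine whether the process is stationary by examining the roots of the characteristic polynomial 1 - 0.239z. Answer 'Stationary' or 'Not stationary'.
\text{Stationary}

The AR(p) characteristic polynomial is P(z) = 1 - 0.239z.
Stationarity requires all roots to lie outside the unit circle, i.e. |z| > 1 for every root.
This is linear in z: 1 + (-0.239) z = 0  =>  z = -1/(-0.239) = 4.1841,  |z| = 4.1841.
Moduli of all roots: 4.1841.
All moduli strictly greater than 1? Yes.
Verdict: Stationary.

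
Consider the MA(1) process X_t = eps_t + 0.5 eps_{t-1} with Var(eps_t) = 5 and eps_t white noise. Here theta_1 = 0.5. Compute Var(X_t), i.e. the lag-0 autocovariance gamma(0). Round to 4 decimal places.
\gamma(0) = 6.2500

For an MA(q) process X_t = eps_t + sum_i theta_i eps_{t-i} with
Var(eps_t) = sigma^2, the variance is
  gamma(0) = sigma^2 * (1 + sum_i theta_i^2).
  sum_i theta_i^2 = (0.5)^2 = 0.25.
  gamma(0) = 5 * (1 + 0.25) = 5 * 1.25 = 6.25, which rounds to 6.2500.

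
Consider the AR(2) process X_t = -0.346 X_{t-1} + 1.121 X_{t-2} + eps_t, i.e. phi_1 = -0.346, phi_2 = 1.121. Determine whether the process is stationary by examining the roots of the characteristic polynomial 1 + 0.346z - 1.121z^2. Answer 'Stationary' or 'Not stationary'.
\text{Not stationary}

The AR(p) characteristic polynomial is P(z) = 1 + 0.346z - 1.121z^2.
Stationarity requires all roots to lie outside the unit circle, i.e. |z| > 1 for every root.
Set 1 + (0.346) z + (-1.121) z^2 = 0, i.e. a z^2 + b z + c = 0 with a = -1.121, b = 0.346, c = 1.
Discriminant D = b^2 - 4ac = (0.346)^2 - 4*(-1.121)*1 = 0.119716 - (-4.484) = 4.603716.
D >= 0, so the roots are real: z = (-b +/- sqrt(D)) / (2a) = (-0.346 +/- 2.145627) / (-2.242).
  z_1 = (-0.346 + 2.145627) / (-2.242) = -0.8027,   |z_1| = 0.8027.
  z_2 = (-0.346 - 2.145627) / (-2.242) = 1.1113,   |z_2| = 1.1113.
Moduli of all roots: 0.8027, 1.1113.
All moduli strictly greater than 1? No.
Verdict: Not stationary.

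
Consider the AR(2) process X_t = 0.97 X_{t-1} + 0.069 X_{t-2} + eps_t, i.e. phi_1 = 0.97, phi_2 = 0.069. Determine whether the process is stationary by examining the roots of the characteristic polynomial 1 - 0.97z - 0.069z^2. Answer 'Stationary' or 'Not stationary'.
\text{Not stationary}

The AR(p) characteristic polynomial is P(z) = 1 - 0.97z - 0.069z^2.
Stationarity requires all roots to lie outside the unit circle, i.e. |z| > 1 for every root.
Set 1 + (-0.97) z + (-0.069) z^2 = 0, i.e. a z^2 + b z + c = 0 with a = -0.069, b = -0.97, c = 1.
Discriminant D = b^2 - 4ac = (-0.97)^2 - 4*(-0.069)*1 = 0.9409 - (-0.276) = 1.2169.
D >= 0, so the roots are real: z = (-b +/- sqrt(D)) / (2a) = (0.97 +/- 1.103132) / (-0.138).
  z_1 = (0.97 + 1.103132) / (-0.138) = -15.0227,   |z_1| = 15.0227.
  z_2 = (0.97 - 1.103132) / (-0.138) = 0.9647,   |z_2| = 0.9647.
Moduli of all roots: 15.0227, 0.9647.
All moduli strictly greater than 1? No.
Verdict: Not stationary.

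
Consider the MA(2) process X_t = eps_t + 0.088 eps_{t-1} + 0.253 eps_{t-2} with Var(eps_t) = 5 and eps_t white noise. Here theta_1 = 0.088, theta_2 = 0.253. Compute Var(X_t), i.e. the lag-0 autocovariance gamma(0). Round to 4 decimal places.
\gamma(0) = 5.3588

For an MA(q) process X_t = eps_t + sum_i theta_i eps_{t-i} with
Var(eps_t) = sigma^2, the variance is
  gamma(0) = sigma^2 * (1 + sum_i theta_i^2).
  sum_i theta_i^2 = (0.088)^2 + (0.253)^2 = 0.007744 + 0.064009 = 0.071753.
  gamma(0) = 5 * (1 + 0.071753) = 5 * 1.071753 = 5.358765, which rounds to 5.3588.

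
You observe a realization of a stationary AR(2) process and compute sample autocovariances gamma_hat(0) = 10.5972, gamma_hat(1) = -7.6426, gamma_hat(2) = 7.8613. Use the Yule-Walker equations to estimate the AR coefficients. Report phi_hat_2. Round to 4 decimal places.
\hat\phi_{2} = 0.4620

The Yule-Walker equations for an AR(p) process read, in matrix form,
  Gamma_p phi = r_p,   with   (Gamma_p)_{ij} = gamma(|i - j|),
                       (r_p)_i = gamma(i),   i,j = 1..p.
Substitute the sample gammas (Toeplitz matrix and right-hand side of size 2):
  Gamma_p = [[10.5972, -7.6426], [-7.6426, 10.5972]]
  r_p     = [-7.6426, 7.8613]
Written out:
  10.5972 phi_1 - 7.6426 phi_2 = -7.6426
  -7.6426 phi_1 + 10.5972 phi_2 = 7.8613
Solve by Cramer's rule:
  det = gamma(0)^2 - gamma(1)^2 = (10.5972)^2 - (-7.6426)^2 = 112.30064784 - 58.40933476 = 53.89131308
  phi_hat_1 = [gamma(1) gamma(0) - gamma(1) gamma(2)] / det = [(-7.6426)(10.5972) - (-7.6426)(7.8613)] / 53.89131308 = -20.90938934 / 53.89131308 = -0.388
  phi_hat_2 = [gamma(0) gamma(2) - gamma(1)^2] / det = [(10.5972)(7.8613) - (-7.6426)^2] / 53.89131308 = 24.8984336 / 53.89131308 = 0.462
So phi_hat = [-0.3880, 0.4620].
Therefore phi_hat_2 = 0.4620.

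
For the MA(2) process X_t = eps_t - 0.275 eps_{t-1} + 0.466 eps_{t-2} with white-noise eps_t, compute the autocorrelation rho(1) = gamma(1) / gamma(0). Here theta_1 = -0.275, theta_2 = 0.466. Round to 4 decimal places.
\rho(1) = -0.3118

For an MA(q) process with theta_0 = 1, the autocovariance is
  gamma(k) = sigma^2 * sum_{i=0..q-k} theta_i * theta_{i+k},
and rho(k) = gamma(k) / gamma(0). Sigma^2 cancels.
  numerator   = (1)*(-0.275) + (-0.275)*(0.466) = -0.40315.
  denominator = (1)^2 + (-0.275)^2 + (0.466)^2 = 1.292781.
  rho(1) = -0.40315 / 1.292781 = -0.3118.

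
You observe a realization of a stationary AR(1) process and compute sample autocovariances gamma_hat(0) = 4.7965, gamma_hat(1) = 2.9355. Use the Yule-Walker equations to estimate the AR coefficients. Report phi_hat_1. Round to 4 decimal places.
\hat\phi_{1} = 0.6120

The Yule-Walker equations for an AR(p) process read, in matrix form,
  Gamma_p phi = r_p,   with   (Gamma_p)_{ij} = gamma(|i - j|),
                       (r_p)_i = gamma(i),   i,j = 1..p.
Substitute the sample gammas (Toeplitz matrix and right-hand side of size 1):
  Gamma_p = [[4.7965]]
  r_p     = [2.9355]
With p = 1 this is the single equation gamma(0) phi_1 = gamma(1):
  phi_hat_1 = gamma(1) / gamma(0) = 2.9355 / 4.7965 = 0.6120.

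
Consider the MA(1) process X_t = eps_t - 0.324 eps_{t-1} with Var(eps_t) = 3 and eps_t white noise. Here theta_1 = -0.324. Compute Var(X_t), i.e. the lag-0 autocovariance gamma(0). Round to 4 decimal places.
\gamma(0) = 3.3149

For an MA(q) process X_t = eps_t + sum_i theta_i eps_{t-i} with
Var(eps_t) = sigma^2, the variance is
  gamma(0) = sigma^2 * (1 + sum_i theta_i^2).
  sum_i theta_i^2 = (-0.324)^2 = 0.104976.
  gamma(0) = 3 * (1 + 0.104976) = 3 * 1.104976 = 3.314928, which rounds to 3.3149.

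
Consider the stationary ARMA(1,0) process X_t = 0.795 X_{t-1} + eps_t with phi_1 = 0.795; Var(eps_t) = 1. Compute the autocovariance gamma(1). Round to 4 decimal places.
\gamma(1) = 2.1605

Multiply the model equation by X_{t-k} and take expectations. With theta_0 = psi_0 = 1 and psi_j the MA(infinity) weights, this gives
  gamma(k) - sum_i phi_i gamma(k-i) = c_k,
  c_k = sigma^2 * sum_{j=k..q} theta_j psi_{j-k}   (c_k = 0 for k > q),
using gamma(-m) = gamma(m).
Pure AR (q = 0): c_0 = sigma^2 = 1, c_k = 0 for k >= 1.
Equations for k = 0 and k = 1 (AR order 1):
  gamma(0) = phi_1 gamma(1) + c_0
  gamma(1) = phi_1 gamma(0) + c_1
Substituting the second into the first: gamma(0) (1 - phi_1^2) = c_0 + phi_1 c_1, so
  gamma(0) = c_0 / (1 - phi_1^2) = 1 / (1 - (0.795)^2) = 1 / 0.367975 = 2.717576.
  gamma(1) = phi_1 gamma(0) = (0.795)(2.717576) = 2.160473.
Therefore gamma(1) = 2.1605 (to 4 decimal places).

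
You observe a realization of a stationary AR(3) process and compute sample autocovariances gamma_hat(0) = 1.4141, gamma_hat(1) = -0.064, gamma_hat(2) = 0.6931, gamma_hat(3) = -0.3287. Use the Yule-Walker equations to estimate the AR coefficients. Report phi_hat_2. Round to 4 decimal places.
\hat\phi_{2} = 0.4830

The Yule-Walker equations for an AR(p) process read, in matrix form,
  Gamma_p phi = r_p,   with   (Gamma_p)_{ij} = gamma(|i - j|),
                       (r_p)_i = gamma(i),   i,j = 1..p.
Substitute the sample gammas (Toeplitz matrix and right-hand side of size 3):
  Gamma_p = [[1.4141, -0.064, 0.6931], [-0.064, 1.4141, -0.064], [0.6931, -0.064, 1.4141]]
  r_p     = [-0.064, 0.6931, -0.3287]
Written out (R1..R3):
  (R1) 1.4141 phi_1 - 0.064 phi_2 + 0.6931 phi_3 = -0.064
  (R2) -0.064 phi_1 + 1.4141 phi_2 - 0.064 phi_3 = 0.6931
  (R3) 0.6931 phi_1 - 0.064 phi_2 + 1.4141 phi_3 = -0.3287
Gaussian elimination:
  R2 <- R2 - (-0.064/1.4141) R1 = R2 - (-0.045258) R1:  1.411203 phi_2 - 0.032631 phi_3 = 0.690203
  R3 <- R3 - (0.6931/1.4141) R1 = R3 - (0.490135) R1:  -0.032631 phi_2 + 1.074387 phi_3 = -0.297331
  R3 <- R3 - (-0.032631/1.411203) R2 = R3 - (-0.023123) R2:  1.073633 phi_3 = -0.281372
Back-substitution:
  phi_hat_3 = -0.281372 / 1.073633 = -0.262074
  phi_hat_2 = (0.690203 - (-0.032631)(-0.262074)) / 1.411203 = 0.483029
  phi_hat_1 = (-0.064 - (-0.064)(0.483029) - (0.6931)(-0.262074)) / 1.4141 = 0.105055
So phi_hat = [0.1051, 0.4830, -0.2621].
Therefore phi_hat_2 = 0.4830.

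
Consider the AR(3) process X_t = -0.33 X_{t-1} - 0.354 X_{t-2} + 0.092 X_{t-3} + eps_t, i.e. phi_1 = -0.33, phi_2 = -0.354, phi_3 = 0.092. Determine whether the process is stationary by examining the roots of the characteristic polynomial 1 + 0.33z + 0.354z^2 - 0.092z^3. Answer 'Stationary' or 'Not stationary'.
\text{Stationary}

The AR(p) characteristic polynomial is P(z) = 1 + 0.33z + 0.354z^2 - 0.092z^3.
Stationarity requires all roots to lie outside the unit circle, i.e. |z| > 1 for every root.
Degree 3: look for a simple real root z0 first, then factor out (1 - z/z0) and solve the remaining quadratic.
Testing z0 = 5: P(5) = 1 + (0.33)(5) + (0.354)(5)^2 + (-0.092)(5)^3
  = 1 + (1.65) + (8.85) + (-11.5) = 0.  So z_0 = 5 is a root, |z_0| = 5.
Divide out the factor (1 - 0.2 z) = (1 - z/z0) (since 1/z0 = 0.2):
  P(z) = (1 - 0.2 z)(1 + (0.53) z + (0.46) z^2)
  [check: z-coef 0.53 - (0.2) = 0.33; z^2-coef 0.46 - (0.2)(0.53) = 0.354; z^3-coef -(0.2)(0.46) = -0.092.]
Remaining roots from the quadratic factor 1 + (0.53) z + (0.46) z^2:
  Set 1 + (0.53) z + (0.46) z^2 = 0, i.e. a z^2 + b z + c = 0 with a = 0.46, b = 0.53, c = 1.
  Discriminant D = b^2 - 4ac = (0.53)^2 - 4*(0.46)*1 = 0.2809 - (1.84) = -1.5591.
  D < 0, so the roots are the complex-conjugate pair z = (-b +/- i sqrt(-D)) / (2a) = -0.5761 +/- 1.3572i.
  For a conjugate pair |z|^2 = z * conj(z) = (product of roots) = c/a = 1/(0.46) = 2.173913, so |z| = sqrt(2.173913) = 1.4744 for both roots.
Moduli of all roots: 5.0000, 1.4744, 1.4744.
All moduli strictly greater than 1? Yes.
Verdict: Stationary.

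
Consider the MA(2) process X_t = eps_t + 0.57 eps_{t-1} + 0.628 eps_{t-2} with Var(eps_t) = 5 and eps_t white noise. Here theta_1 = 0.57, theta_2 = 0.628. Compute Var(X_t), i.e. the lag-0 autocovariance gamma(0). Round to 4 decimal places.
\gamma(0) = 8.5964

For an MA(q) process X_t = eps_t + sum_i theta_i eps_{t-i} with
Var(eps_t) = sigma^2, the variance is
  gamma(0) = sigma^2 * (1 + sum_i theta_i^2).
  sum_i theta_i^2 = (0.57)^2 + (0.628)^2 = 0.3249 + 0.394384 = 0.719284.
  gamma(0) = 5 * (1 + 0.719284) = 5 * 1.719284 = 8.59642, which rounds to 8.5964.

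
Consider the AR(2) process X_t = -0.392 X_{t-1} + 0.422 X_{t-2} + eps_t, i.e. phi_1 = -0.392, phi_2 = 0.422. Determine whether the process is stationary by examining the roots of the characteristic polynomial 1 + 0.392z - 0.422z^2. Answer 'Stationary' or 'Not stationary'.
\text{Stationary}

The AR(p) characteristic polynomial is P(z) = 1 + 0.392z - 0.422z^2.
Stationarity requires all roots to lie outside the unit circle, i.e. |z| > 1 for every root.
Set 1 + (0.392) z + (-0.422) z^2 = 0, i.e. a z^2 + b z + c = 0 with a = -0.422, b = 0.392, c = 1.
Discriminant D = b^2 - 4ac = (0.392)^2 - 4*(-0.422)*1 = 0.153664 - (-1.688) = 1.841664.
D >= 0, so the roots are real: z = (-b +/- sqrt(D)) / (2a) = (-0.392 +/- 1.357079) / (-0.844).
  z_1 = (-0.392 + 1.357079) / (-0.844) = -1.1435,   |z_1| = 1.1435.
  z_2 = (-0.392 - 1.357079) / (-0.844) = 2.0724,   |z_2| = 2.0724.
Moduli of all roots: 1.1435, 2.0724.
All moduli strictly greater than 1? Yes.
Verdict: Stationary.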